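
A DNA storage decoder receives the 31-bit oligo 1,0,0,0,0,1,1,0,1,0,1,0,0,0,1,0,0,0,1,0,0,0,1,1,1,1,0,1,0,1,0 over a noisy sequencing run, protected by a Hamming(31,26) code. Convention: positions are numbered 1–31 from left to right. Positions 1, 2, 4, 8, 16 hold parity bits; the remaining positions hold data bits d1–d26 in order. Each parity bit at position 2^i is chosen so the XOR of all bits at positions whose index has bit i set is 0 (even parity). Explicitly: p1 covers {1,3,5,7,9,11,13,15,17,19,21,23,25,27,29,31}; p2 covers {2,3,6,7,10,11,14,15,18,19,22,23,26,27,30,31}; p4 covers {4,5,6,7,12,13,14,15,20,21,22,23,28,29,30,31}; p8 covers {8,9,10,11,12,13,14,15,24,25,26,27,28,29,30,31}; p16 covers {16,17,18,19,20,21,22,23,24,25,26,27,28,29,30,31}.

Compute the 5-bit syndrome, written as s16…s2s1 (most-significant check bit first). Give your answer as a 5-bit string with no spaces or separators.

10000

s1 (pos 1,3,5,7,9,11,13,15,17,19,21,23,25,27,29,31): 1⊕0⊕0⊕1⊕1⊕1⊕0⊕1⊕0⊕1⊕0⊕1⊕1⊕0⊕0⊕0 = 0
s2 (pos 2,3,6,7,10,11,14,15,18,19,22,23,26,27,30,31): 0⊕0⊕1⊕1⊕0⊕1⊕0⊕1⊕0⊕1⊕0⊕1⊕1⊕0⊕1⊕0 = 0
s4 (pos 4,5,6,7,12,13,14,15,20,21,22,23,28,29,30,31): 0⊕0⊕1⊕1⊕0⊕0⊕0⊕1⊕0⊕0⊕0⊕1⊕1⊕0⊕1⊕0 = 0
s8 (pos 8,9,10,11,12,13,14,15,24,25,26,27,28,29,30,31): 0⊕1⊕0⊕1⊕0⊕0⊕0⊕1⊕1⊕1⊕1⊕0⊕1⊕0⊕1⊕0 = 0
s16 (pos 16,17,18,19,20,21,22,23,24,25,26,27,28,29,30,31): 0⊕0⊕0⊕1⊕0⊕0⊕0⊕1⊕1⊕1⊕1⊕0⊕1⊕0⊕1⊕0 = 1
Syndrome s16…s1 = 10000 → error at position 16.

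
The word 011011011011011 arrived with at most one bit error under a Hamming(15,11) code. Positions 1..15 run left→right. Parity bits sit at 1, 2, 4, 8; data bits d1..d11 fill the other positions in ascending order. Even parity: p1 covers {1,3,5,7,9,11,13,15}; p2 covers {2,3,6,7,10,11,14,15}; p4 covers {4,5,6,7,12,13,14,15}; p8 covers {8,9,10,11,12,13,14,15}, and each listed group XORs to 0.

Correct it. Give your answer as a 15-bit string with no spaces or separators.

s1 (pos 1,3,5,7,9,11,13,15): 0⊕1⊕1⊕0⊕1⊕1⊕0⊕1 = 1
s2 (pos 2,3,6,7,10,11,14,15): 1⊕1⊕1⊕0⊕0⊕1⊕1⊕1 = 0
s4 (pos 4,5,6,7,12,13,14,15): 0⊕1⊕1⊕0⊕1⊕0⊕1⊕1 = 1
s8 (pos 8,9,10,11,12,13,14,15): 1⊕1⊕0⊕1⊕1⊕0⊕1⊕1 = 0
Syndrome s8…s1 = 0101 → error at position 5.
Flip position 5: 011011011011011 → 011001011011011

011001011011011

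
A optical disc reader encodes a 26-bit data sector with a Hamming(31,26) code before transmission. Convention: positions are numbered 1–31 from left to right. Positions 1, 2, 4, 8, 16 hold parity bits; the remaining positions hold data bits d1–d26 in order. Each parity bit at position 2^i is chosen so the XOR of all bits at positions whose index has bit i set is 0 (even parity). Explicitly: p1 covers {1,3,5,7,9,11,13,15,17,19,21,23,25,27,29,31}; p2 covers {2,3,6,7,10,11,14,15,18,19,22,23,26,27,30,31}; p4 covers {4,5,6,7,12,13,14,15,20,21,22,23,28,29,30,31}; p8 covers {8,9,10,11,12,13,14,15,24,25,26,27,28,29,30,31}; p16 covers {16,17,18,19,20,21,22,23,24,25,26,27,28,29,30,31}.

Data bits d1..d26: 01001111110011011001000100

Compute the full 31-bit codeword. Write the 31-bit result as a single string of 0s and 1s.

Place data at non-parity positions: p1 p2 0 p4 1 0 0 p8 1 1 1 1 1 1 0 p16 0 1 1 0 1 1 0 0 1 0 0 0 1 0 0
p1 (pos 1,3,5,7,9,11,13,15,17,19,21,23,25,27,29,31): XOR of data positions = 0⊕1⊕0⊕1⊕1⊕1⊕0⊕0⊕1⊕1⊕0⊕1⊕0⊕1⊕0 = 0
p2 (pos 2,3,6,7,10,11,14,15,18,19,22,23,26,27,30,31): XOR of data positions = 0⊕0⊕0⊕1⊕1⊕1⊕0⊕1⊕1⊕1⊕0⊕0⊕0⊕0⊕0 = 0
p4 (pos 4,5,6,7,12,13,14,15,20,21,22,23,28,29,30,31): XOR of data positions = 1⊕0⊕0⊕1⊕1⊕1⊕0⊕0⊕1⊕1⊕0⊕0⊕1⊕0⊕0 = 1
p8 (pos 8,9,10,11,12,13,14,15,24,25,26,27,28,29,30,31): XOR of data positions = 1⊕1⊕1⊕1⊕1⊕1⊕0⊕0⊕1⊕0⊕0⊕0⊕1⊕0⊕0 = 0
p16 (pos 16,17,18,19,20,21,22,23,24,25,26,27,28,29,30,31): XOR of data positions = 0⊕1⊕1⊕0⊕1⊕1⊕0⊕0⊕1⊕0⊕0⊕0⊕1⊕0⊕0 = 0
Codeword: 0001100011111100011011001000100

0001100011111100011011001000100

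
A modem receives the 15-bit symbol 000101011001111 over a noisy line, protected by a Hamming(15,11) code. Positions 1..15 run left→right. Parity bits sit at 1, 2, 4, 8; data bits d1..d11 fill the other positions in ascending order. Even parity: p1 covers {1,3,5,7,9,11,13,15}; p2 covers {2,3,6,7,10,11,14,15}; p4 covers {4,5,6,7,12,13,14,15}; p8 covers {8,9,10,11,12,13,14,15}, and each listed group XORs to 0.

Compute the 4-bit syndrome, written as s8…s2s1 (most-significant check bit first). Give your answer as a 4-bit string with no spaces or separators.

s1 (pos 1,3,5,7,9,11,13,15): 0⊕0⊕0⊕0⊕1⊕0⊕1⊕1 = 1
s2 (pos 2,3,6,7,10,11,14,15): 0⊕0⊕1⊕0⊕0⊕0⊕1⊕1 = 1
s4 (pos 4,5,6,7,12,13,14,15): 1⊕0⊕1⊕0⊕1⊕1⊕1⊕1 = 0
s8 (pos 8,9,10,11,12,13,14,15): 1⊕1⊕0⊕0⊕1⊕1⊕1⊕1 = 0
Syndrome s8…s1 = 0011 → error at position 3.

0011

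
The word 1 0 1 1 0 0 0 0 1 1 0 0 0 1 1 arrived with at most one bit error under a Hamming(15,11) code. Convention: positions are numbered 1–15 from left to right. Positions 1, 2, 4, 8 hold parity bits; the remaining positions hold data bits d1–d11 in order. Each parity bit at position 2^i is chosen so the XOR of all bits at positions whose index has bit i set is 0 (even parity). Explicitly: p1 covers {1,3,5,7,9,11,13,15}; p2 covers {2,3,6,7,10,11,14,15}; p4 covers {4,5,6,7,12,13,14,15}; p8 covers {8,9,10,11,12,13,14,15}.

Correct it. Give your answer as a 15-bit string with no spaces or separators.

101000001100011

s1 (pos 1,3,5,7,9,11,13,15): 1⊕1⊕0⊕0⊕1⊕0⊕0⊕1 = 0
s2 (pos 2,3,6,7,10,11,14,15): 0⊕1⊕0⊕0⊕1⊕0⊕1⊕1 = 0
s4 (pos 4,5,6,7,12,13,14,15): 1⊕0⊕0⊕0⊕0⊕0⊕1⊕1 = 1
s8 (pos 8,9,10,11,12,13,14,15): 0⊕1⊕1⊕0⊕0⊕0⊕1⊕1 = 0
Syndrome s8…s1 = 0100 → error at position 4.
Flip position 4: 101100001100011 → 101000001100011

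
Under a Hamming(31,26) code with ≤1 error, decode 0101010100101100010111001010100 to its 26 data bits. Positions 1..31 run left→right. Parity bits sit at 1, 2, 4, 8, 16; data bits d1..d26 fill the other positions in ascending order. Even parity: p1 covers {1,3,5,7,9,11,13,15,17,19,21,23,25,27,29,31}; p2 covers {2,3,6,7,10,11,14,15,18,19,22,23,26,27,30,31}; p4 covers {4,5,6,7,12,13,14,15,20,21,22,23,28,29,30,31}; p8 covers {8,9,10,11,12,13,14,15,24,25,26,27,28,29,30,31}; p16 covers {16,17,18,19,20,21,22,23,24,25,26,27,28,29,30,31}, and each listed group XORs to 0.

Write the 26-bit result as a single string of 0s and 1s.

00100010110010111001110100

s1 (pos 1,3,5,7,9,11,13,15,17,19,21,23,25,27,29,31): 0⊕0⊕0⊕0⊕0⊕1⊕1⊕0⊕0⊕0⊕1⊕0⊕1⊕1⊕1⊕0 = 0
s2 (pos 2,3,6,7,10,11,14,15,18,19,22,23,26,27,30,31): 1⊕0⊕1⊕0⊕0⊕1⊕1⊕0⊕1⊕0⊕1⊕0⊕0⊕1⊕0⊕0 = 1
s4 (pos 4,5,6,7,12,13,14,15,20,21,22,23,28,29,30,31): 1⊕0⊕1⊕0⊕0⊕1⊕1⊕0⊕1⊕1⊕1⊕0⊕0⊕1⊕0⊕0 = 0
s8 (pos 8,9,10,11,12,13,14,15,24,25,26,27,28,29,30,31): 1⊕0⊕0⊕1⊕0⊕1⊕1⊕0⊕0⊕1⊕0⊕1⊕0⊕1⊕0⊕0 = 1
s16 (pos 16,17,18,19,20,21,22,23,24,25,26,27,28,29,30,31): 0⊕0⊕1⊕0⊕1⊕1⊕1⊕0⊕0⊕1⊕0⊕1⊕0⊕1⊕0⊕0 = 1
Syndrome s16…s1 = 11010 → error at position 26.
Flip position 26: 0101010100101100010111001010100 → 0101010100101100010111001110100
Read data bits from positions 3,5,6,7,9,10,11,12,13,14,15,17,18,19,20,21,22,23,24,25,26,27,28,29,30,31: 00100010110010111001110100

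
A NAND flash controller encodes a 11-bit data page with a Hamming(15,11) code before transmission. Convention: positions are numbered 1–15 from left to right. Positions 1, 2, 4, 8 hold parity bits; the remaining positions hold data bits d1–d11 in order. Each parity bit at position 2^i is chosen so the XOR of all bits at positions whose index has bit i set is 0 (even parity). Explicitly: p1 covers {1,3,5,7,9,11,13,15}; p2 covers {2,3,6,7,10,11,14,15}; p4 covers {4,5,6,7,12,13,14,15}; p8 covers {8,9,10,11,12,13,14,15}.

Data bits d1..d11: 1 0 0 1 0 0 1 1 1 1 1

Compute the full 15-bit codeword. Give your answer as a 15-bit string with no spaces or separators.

111100110011111

Place data at non-parity positions: p1 p2 1 p4 0 0 1 p8 0 0 1 1 1 1 1
p1 (pos 1,3,5,7,9,11,13,15): XOR of data positions = 1⊕0⊕1⊕0⊕1⊕1⊕1 = 1
p2 (pos 2,3,6,7,10,11,14,15): XOR of data positions = 1⊕0⊕1⊕0⊕1⊕1⊕1 = 1
p4 (pos 4,5,6,7,12,13,14,15): XOR of data positions = 0⊕0⊕1⊕1⊕1⊕1⊕1 = 1
p8 (pos 8,9,10,11,12,13,14,15): XOR of data positions = 0⊕0⊕1⊕1⊕1⊕1⊕1 = 1
Codeword: 111100110011111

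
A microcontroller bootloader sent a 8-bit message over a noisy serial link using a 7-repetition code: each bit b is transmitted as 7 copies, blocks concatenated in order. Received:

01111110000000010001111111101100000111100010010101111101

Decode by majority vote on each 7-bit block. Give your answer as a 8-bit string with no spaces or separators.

10010101

Block 1 (0111111): 6 ones → 1
Block 2 (0000000): 0 ones → 0
Block 3 (0100011): 3 ones → 0
Block 4 (1111110): 6 ones → 1
Block 5 (1100000): 2 ones → 0
Block 6 (1111000): 4 ones → 1
Block 7 (1001010): 3 ones → 0
Block 8 (1111101): 6 ones → 1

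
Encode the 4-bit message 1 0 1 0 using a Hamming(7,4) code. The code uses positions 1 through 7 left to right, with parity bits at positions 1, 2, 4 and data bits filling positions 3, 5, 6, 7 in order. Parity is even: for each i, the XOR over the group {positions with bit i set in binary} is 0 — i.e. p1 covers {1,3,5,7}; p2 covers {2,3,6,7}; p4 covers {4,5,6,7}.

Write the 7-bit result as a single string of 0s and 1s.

1011010

Place data at non-parity positions: p1 p2 1 p4 0 1 0
p1 (pos 1,3,5,7): XOR of data positions = 1⊕0⊕0 = 1
p2 (pos 2,3,6,7): XOR of data positions = 1⊕1⊕0 = 0
p4 (pos 4,5,6,7): XOR of data positions = 0⊕1⊕0 = 1
Codeword: 1011010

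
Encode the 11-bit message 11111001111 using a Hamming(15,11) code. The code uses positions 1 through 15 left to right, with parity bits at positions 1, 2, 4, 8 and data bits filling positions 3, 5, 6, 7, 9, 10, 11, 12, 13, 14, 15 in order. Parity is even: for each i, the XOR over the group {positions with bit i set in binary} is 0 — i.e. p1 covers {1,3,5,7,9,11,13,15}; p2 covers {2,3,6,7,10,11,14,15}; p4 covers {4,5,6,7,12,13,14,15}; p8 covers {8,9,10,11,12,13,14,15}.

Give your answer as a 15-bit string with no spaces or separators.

Place data at non-parity positions: p1 p2 1 p4 1 1 1 p8 1 0 0 1 1 1 1
p1 (pos 1,3,5,7,9,11,13,15): XOR of data positions = 1⊕1⊕1⊕1⊕0⊕1⊕1 = 0
p2 (pos 2,3,6,7,10,11,14,15): XOR of data positions = 1⊕1⊕1⊕0⊕0⊕1⊕1 = 1
p4 (pos 4,5,6,7,12,13,14,15): XOR of data positions = 1⊕1⊕1⊕1⊕1⊕1⊕1 = 1
p8 (pos 8,9,10,11,12,13,14,15): XOR of data positions = 1⊕0⊕0⊕1⊕1⊕1⊕1 = 1
Codeword: 011111111001111

011111111001111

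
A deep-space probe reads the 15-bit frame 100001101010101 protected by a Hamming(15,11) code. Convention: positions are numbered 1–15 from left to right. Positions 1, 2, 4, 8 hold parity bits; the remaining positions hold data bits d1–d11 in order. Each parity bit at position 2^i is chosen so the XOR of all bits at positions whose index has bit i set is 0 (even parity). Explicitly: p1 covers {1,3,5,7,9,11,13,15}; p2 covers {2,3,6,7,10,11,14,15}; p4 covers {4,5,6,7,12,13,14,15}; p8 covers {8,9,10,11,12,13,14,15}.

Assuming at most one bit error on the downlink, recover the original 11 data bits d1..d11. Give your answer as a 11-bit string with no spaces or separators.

s1 (pos 1,3,5,7,9,11,13,15): 1⊕0⊕0⊕1⊕1⊕1⊕1⊕1 = 0
s2 (pos 2,3,6,7,10,11,14,15): 0⊕0⊕1⊕1⊕0⊕1⊕0⊕1 = 0
s4 (pos 4,5,6,7,12,13,14,15): 0⊕0⊕1⊕1⊕0⊕1⊕0⊕1 = 0
s8 (pos 8,9,10,11,12,13,14,15): 0⊕1⊕0⊕1⊕0⊕1⊕0⊕1 = 0
Syndrome s8…s1 = 0000 → no error.
Read data bits from positions 3,5,6,7,9,10,11,12,13,14,15: 00111010101

00111010101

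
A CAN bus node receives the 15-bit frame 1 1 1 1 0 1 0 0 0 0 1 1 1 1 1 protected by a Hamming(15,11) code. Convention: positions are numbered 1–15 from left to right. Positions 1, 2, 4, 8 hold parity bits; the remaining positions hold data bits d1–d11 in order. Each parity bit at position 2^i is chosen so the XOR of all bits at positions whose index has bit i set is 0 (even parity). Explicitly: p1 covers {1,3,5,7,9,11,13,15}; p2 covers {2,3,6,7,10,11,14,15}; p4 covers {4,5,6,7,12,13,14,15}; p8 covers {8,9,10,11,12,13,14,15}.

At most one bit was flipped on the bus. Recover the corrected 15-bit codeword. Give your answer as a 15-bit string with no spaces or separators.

111101001011111

s1 (pos 1,3,5,7,9,11,13,15): 1⊕1⊕0⊕0⊕0⊕1⊕1⊕1 = 1
s2 (pos 2,3,6,7,10,11,14,15): 1⊕1⊕1⊕0⊕0⊕1⊕1⊕1 = 0
s4 (pos 4,5,6,7,12,13,14,15): 1⊕0⊕1⊕0⊕1⊕1⊕1⊕1 = 0
s8 (pos 8,9,10,11,12,13,14,15): 0⊕0⊕0⊕1⊕1⊕1⊕1⊕1 = 1
Syndrome s8…s1 = 1001 → error at position 9.
Flip position 9: 111101000011111 → 111101001011111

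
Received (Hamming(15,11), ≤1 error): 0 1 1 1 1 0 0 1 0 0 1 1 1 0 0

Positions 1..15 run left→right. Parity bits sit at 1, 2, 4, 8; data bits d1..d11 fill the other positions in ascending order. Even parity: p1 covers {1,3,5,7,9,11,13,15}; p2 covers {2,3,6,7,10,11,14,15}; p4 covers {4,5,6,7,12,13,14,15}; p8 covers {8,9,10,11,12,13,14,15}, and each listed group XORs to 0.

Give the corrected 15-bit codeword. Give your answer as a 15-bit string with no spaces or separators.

s1 (pos 1,3,5,7,9,11,13,15): 0⊕1⊕1⊕0⊕0⊕1⊕1⊕0 = 0
s2 (pos 2,3,6,7,10,11,14,15): 1⊕1⊕0⊕0⊕0⊕1⊕0⊕0 = 1
s4 (pos 4,5,6,7,12,13,14,15): 1⊕1⊕0⊕0⊕1⊕1⊕0⊕0 = 0
s8 (pos 8,9,10,11,12,13,14,15): 1⊕0⊕0⊕1⊕1⊕1⊕0⊕0 = 0
Syndrome s8…s1 = 0010 → error at position 2.
Flip position 2: 011110010011100 → 001110010011100

001110010011100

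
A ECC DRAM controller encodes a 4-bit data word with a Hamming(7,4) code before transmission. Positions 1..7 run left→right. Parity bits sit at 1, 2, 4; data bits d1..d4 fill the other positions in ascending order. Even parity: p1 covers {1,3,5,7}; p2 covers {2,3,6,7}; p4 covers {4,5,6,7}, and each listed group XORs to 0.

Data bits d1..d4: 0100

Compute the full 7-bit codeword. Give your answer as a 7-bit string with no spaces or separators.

Place data at non-parity positions: p1 p2 0 p4 1 0 0
p1 (pos 1,3,5,7): XOR of data positions = 0⊕1⊕0 = 1
p2 (pos 2,3,6,7): XOR of data positions = 0⊕0⊕0 = 0
p4 (pos 4,5,6,7): XOR of data positions = 1⊕0⊕0 = 1
Codeword: 1001100

1001100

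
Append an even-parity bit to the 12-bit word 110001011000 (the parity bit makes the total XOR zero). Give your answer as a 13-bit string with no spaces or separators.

1100010110001

XOR of the 12 data bits: 1⊕1⊕0⊕0⊕0⊕1⊕0⊕1⊕1⊕0⊕0⊕0 = 1
Parity bit = 1 (so all 13 bits XOR to 0).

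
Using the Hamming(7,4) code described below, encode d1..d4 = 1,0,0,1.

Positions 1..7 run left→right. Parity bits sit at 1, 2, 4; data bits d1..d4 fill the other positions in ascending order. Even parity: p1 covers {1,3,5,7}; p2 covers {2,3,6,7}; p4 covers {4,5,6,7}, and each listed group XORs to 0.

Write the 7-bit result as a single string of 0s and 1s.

Place data at non-parity positions: p1 p2 1 p4 0 0 1
p1 (pos 1,3,5,7): XOR of data positions = 1⊕0⊕1 = 0
p2 (pos 2,3,6,7): XOR of data positions = 1⊕0⊕1 = 0
p4 (pos 4,5,6,7): XOR of data positions = 0⊕0⊕1 = 1
Codeword: 0011001

0011001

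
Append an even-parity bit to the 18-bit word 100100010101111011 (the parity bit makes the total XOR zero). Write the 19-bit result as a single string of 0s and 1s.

XOR of the 18 data bits: 1⊕0⊕0⊕1⊕0⊕0⊕0⊕1⊕0⊕1⊕0⊕1⊕1⊕1⊕1⊕0⊕1⊕1 = 0
Parity bit = 0 (so all 19 bits XOR to 0).

1001000101011110110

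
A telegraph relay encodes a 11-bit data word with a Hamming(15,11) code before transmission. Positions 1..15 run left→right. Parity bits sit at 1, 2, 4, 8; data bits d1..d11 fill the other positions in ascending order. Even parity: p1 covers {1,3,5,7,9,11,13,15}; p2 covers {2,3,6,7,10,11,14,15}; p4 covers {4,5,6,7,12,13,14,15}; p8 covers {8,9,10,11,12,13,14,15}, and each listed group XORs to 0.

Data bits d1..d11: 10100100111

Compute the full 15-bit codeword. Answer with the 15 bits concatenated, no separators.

Place data at non-parity positions: p1 p2 1 p4 0 1 0 p8 0 1 0 0 1 1 1
p1 (pos 1,3,5,7,9,11,13,15): XOR of data positions = 1⊕0⊕0⊕0⊕0⊕1⊕1 = 1
p2 (pos 2,3,6,7,10,11,14,15): XOR of data positions = 1⊕1⊕0⊕1⊕0⊕1⊕1 = 1
p4 (pos 4,5,6,7,12,13,14,15): XOR of data positions = 0⊕1⊕0⊕0⊕1⊕1⊕1 = 0
p8 (pos 8,9,10,11,12,13,14,15): XOR of data positions = 0⊕1⊕0⊕0⊕1⊕1⊕1 = 0
Codeword: 111001000100111

111001000100111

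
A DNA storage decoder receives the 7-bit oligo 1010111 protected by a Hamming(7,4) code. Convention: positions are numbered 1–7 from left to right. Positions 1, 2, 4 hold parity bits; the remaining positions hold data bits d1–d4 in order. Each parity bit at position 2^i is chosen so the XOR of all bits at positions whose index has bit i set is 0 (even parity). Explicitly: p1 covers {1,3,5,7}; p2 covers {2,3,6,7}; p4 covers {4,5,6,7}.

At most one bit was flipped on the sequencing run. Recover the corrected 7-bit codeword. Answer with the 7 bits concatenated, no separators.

s1 (pos 1,3,5,7): 1⊕1⊕1⊕1 = 0
s2 (pos 2,3,6,7): 0⊕1⊕1⊕1 = 1
s4 (pos 4,5,6,7): 0⊕1⊕1⊕1 = 1
Syndrome s4…s1 = 110 → error at position 6.
Flip position 6: 1010111 → 1010101

1010101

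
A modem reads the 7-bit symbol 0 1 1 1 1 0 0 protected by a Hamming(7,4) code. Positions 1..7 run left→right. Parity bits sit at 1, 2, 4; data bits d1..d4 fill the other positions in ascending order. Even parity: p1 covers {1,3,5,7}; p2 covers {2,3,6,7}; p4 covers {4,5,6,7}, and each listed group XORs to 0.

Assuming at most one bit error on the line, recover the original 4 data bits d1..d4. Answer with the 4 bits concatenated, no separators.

1100

s1 (pos 1,3,5,7): 0⊕1⊕1⊕0 = 0
s2 (pos 2,3,6,7): 1⊕1⊕0⊕0 = 0
s4 (pos 4,5,6,7): 1⊕1⊕0⊕0 = 0
Syndrome s4…s1 = 000 → no error.
Read data bits from positions 3,5,6,7: 1100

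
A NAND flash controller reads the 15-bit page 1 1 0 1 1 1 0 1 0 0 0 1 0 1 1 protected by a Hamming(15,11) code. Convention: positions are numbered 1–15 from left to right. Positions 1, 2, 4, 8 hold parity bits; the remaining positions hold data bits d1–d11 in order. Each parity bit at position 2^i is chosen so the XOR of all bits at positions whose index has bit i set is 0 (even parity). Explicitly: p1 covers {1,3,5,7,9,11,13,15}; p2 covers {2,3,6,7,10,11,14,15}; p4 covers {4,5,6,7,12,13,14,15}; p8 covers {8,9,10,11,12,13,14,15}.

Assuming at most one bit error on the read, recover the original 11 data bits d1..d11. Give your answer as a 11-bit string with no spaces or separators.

s1 (pos 1,3,5,7,9,11,13,15): 1⊕0⊕1⊕0⊕0⊕0⊕0⊕1 = 1
s2 (pos 2,3,6,7,10,11,14,15): 1⊕0⊕1⊕0⊕0⊕0⊕1⊕1 = 0
s4 (pos 4,5,6,7,12,13,14,15): 1⊕1⊕1⊕0⊕1⊕0⊕1⊕1 = 0
s8 (pos 8,9,10,11,12,13,14,15): 1⊕0⊕0⊕0⊕1⊕0⊕1⊕1 = 0
Syndrome s8…s1 = 0001 → error at position 1.
Flip position 1: 110111010001011 → 010111010001011
Read data bits from positions 3,5,6,7,9,10,11,12,13,14,15: 01100001011

01100001011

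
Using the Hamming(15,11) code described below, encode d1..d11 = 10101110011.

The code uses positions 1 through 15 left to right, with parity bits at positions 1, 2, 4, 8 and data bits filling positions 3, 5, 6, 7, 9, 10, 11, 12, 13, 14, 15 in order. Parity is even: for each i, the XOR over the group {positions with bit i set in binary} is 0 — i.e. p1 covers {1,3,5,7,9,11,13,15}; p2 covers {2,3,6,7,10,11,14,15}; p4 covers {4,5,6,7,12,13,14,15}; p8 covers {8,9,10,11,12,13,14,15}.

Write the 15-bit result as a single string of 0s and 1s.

001101011110011

Place data at non-parity positions: p1 p2 1 p4 0 1 0 p8 1 1 1 0 0 1 1
p1 (pos 1,3,5,7,9,11,13,15): XOR of data positions = 1⊕0⊕0⊕1⊕1⊕0⊕1 = 0
p2 (pos 2,3,6,7,10,11,14,15): XOR of data positions = 1⊕1⊕0⊕1⊕1⊕1⊕1 = 0
p4 (pos 4,5,6,7,12,13,14,15): XOR of data positions = 0⊕1⊕0⊕0⊕0⊕1⊕1 = 1
p8 (pos 8,9,10,11,12,13,14,15): XOR of data positions = 1⊕1⊕1⊕0⊕0⊕1⊕1 = 1
Codeword: 001101011110011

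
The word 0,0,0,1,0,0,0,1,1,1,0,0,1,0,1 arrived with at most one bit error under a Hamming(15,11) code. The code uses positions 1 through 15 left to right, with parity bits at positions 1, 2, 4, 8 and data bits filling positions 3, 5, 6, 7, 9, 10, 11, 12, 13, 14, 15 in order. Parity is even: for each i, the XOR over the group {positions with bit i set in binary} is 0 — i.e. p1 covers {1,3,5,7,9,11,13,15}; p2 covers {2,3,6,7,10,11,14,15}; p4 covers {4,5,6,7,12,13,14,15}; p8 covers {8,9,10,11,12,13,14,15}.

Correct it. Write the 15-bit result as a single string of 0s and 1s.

000100011100001

s1 (pos 1,3,5,7,9,11,13,15): 0⊕0⊕0⊕0⊕1⊕0⊕1⊕1 = 1
s2 (pos 2,3,6,7,10,11,14,15): 0⊕0⊕0⊕0⊕1⊕0⊕0⊕1 = 0
s4 (pos 4,5,6,7,12,13,14,15): 1⊕0⊕0⊕0⊕0⊕1⊕0⊕1 = 1
s8 (pos 8,9,10,11,12,13,14,15): 1⊕1⊕1⊕0⊕0⊕1⊕0⊕1 = 1
Syndrome s8…s1 = 1101 → error at position 13.
Flip position 13: 000100011100101 → 000100011100001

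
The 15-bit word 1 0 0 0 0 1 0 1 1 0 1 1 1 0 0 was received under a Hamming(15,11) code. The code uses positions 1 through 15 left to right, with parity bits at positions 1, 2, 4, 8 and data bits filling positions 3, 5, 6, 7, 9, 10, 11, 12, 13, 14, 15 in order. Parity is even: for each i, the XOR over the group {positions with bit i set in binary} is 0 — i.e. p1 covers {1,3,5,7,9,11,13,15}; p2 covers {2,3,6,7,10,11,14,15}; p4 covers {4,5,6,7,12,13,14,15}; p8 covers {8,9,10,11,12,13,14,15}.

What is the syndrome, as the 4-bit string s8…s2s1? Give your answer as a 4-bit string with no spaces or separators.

s1 (pos 1,3,5,7,9,11,13,15): 1⊕0⊕0⊕0⊕1⊕1⊕1⊕0 = 0
s2 (pos 2,3,6,7,10,11,14,15): 0⊕0⊕1⊕0⊕0⊕1⊕0⊕0 = 0
s4 (pos 4,5,6,7,12,13,14,15): 0⊕0⊕1⊕0⊕1⊕1⊕0⊕0 = 1
s8 (pos 8,9,10,11,12,13,14,15): 1⊕1⊕0⊕1⊕1⊕1⊕0⊕0 = 1
Syndrome s8…s1 = 1100 → error at position 12.

1100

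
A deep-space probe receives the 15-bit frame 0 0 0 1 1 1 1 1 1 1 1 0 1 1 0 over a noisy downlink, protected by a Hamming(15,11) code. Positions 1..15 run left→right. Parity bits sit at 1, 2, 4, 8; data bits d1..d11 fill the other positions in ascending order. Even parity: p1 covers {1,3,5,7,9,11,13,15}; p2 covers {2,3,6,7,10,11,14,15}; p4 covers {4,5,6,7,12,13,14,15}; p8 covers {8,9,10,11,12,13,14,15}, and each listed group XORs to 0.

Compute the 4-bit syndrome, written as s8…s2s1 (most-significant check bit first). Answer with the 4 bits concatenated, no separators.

s1 (pos 1,3,5,7,9,11,13,15): 0⊕0⊕1⊕1⊕1⊕1⊕1⊕0 = 1
s2 (pos 2,3,6,7,10,11,14,15): 0⊕0⊕1⊕1⊕1⊕1⊕1⊕0 = 1
s4 (pos 4,5,6,7,12,13,14,15): 1⊕1⊕1⊕1⊕0⊕1⊕1⊕0 = 0
s8 (pos 8,9,10,11,12,13,14,15): 1⊕1⊕1⊕1⊕0⊕1⊕1⊕0 = 0
Syndrome s8…s1 = 0011 → error at position 3.

0011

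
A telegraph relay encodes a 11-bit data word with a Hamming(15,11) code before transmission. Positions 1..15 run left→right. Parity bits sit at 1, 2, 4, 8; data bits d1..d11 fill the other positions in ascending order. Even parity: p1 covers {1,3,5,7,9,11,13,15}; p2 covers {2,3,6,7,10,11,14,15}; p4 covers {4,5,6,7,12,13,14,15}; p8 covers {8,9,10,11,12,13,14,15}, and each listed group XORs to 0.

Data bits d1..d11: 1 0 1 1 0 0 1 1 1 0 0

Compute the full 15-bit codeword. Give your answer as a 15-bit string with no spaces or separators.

Place data at non-parity positions: p1 p2 1 p4 0 1 1 p8 0 0 1 1 1 0 0
p1 (pos 1,3,5,7,9,11,13,15): XOR of data positions = 1⊕0⊕1⊕0⊕1⊕1⊕0 = 0
p2 (pos 2,3,6,7,10,11,14,15): XOR of data positions = 1⊕1⊕1⊕0⊕1⊕0⊕0 = 0
p4 (pos 4,5,6,7,12,13,14,15): XOR of data positions = 0⊕1⊕1⊕1⊕1⊕0⊕0 = 0
p8 (pos 8,9,10,11,12,13,14,15): XOR of data positions = 0⊕0⊕1⊕1⊕1⊕0⊕0 = 1
Codeword: 001001110011100

001001110011100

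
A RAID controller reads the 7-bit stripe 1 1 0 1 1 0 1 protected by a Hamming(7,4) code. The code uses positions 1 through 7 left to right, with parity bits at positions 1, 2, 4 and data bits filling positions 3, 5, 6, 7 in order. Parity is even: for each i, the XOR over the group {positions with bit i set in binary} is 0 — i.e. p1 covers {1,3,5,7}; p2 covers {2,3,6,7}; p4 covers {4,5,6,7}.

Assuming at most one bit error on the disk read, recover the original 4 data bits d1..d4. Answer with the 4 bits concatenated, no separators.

s1 (pos 1,3,5,7): 1⊕0⊕1⊕1 = 1
s2 (pos 2,3,6,7): 1⊕0⊕0⊕1 = 0
s4 (pos 4,5,6,7): 1⊕1⊕0⊕1 = 1
Syndrome s4…s1 = 101 → error at position 5.
Flip position 5: 1101101 → 1101001
Read data bits from positions 3,5,6,7: 0001

0001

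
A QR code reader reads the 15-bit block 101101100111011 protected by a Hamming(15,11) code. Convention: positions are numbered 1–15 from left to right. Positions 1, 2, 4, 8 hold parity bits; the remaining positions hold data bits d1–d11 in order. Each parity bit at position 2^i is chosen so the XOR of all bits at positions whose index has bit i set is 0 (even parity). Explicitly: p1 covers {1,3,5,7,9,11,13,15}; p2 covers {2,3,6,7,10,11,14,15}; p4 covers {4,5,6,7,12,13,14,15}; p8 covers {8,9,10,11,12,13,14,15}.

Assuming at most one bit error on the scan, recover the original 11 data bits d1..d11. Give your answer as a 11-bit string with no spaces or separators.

s1 (pos 1,3,5,7,9,11,13,15): 1⊕1⊕0⊕1⊕0⊕1⊕0⊕1 = 1
s2 (pos 2,3,6,7,10,11,14,15): 0⊕1⊕1⊕1⊕1⊕1⊕1⊕1 = 1
s4 (pos 4,5,6,7,12,13,14,15): 1⊕0⊕1⊕1⊕1⊕0⊕1⊕1 = 0
s8 (pos 8,9,10,11,12,13,14,15): 0⊕0⊕1⊕1⊕1⊕0⊕1⊕1 = 1
Syndrome s8…s1 = 1011 → error at position 11.
Flip position 11: 101101100111011 → 101101100101011
Read data bits from positions 3,5,6,7,9,10,11,12,13,14,15: 10110101011

10110101011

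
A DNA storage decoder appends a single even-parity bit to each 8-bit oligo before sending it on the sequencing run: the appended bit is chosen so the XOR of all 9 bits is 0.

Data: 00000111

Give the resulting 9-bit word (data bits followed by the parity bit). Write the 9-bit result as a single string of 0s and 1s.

XOR of the 8 data bits: 0⊕0⊕0⊕0⊕0⊕1⊕1⊕1 = 1
Parity bit = 1 (so all 9 bits XOR to 0).

000001111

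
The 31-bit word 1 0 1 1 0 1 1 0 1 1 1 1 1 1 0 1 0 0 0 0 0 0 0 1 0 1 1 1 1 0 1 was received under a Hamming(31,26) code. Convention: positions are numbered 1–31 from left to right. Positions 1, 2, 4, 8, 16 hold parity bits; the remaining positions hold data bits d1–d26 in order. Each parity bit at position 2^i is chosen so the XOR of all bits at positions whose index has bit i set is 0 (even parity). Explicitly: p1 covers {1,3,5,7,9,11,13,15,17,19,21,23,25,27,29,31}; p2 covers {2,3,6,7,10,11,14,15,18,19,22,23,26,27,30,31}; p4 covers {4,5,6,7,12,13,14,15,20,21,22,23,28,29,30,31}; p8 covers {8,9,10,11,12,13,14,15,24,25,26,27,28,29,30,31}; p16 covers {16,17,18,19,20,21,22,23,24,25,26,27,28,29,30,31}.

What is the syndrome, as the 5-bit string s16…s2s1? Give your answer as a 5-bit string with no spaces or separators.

10111

s1 (pos 1,3,5,7,9,11,13,15,17,19,21,23,25,27,29,31): 1⊕1⊕0⊕1⊕1⊕1⊕1⊕0⊕0⊕0⊕0⊕0⊕0⊕1⊕1⊕1 = 1
s2 (pos 2,3,6,7,10,11,14,15,18,19,22,23,26,27,30,31): 0⊕1⊕1⊕1⊕1⊕1⊕1⊕0⊕0⊕0⊕0⊕0⊕1⊕1⊕0⊕1 = 1
s4 (pos 4,5,6,7,12,13,14,15,20,21,22,23,28,29,30,31): 1⊕0⊕1⊕1⊕1⊕1⊕1⊕0⊕0⊕0⊕0⊕0⊕1⊕1⊕0⊕1 = 1
s8 (pos 8,9,10,11,12,13,14,15,24,25,26,27,28,29,30,31): 0⊕1⊕1⊕1⊕1⊕1⊕1⊕0⊕1⊕0⊕1⊕1⊕1⊕1⊕0⊕1 = 0
s16 (pos 16,17,18,19,20,21,22,23,24,25,26,27,28,29,30,31): 1⊕0⊕0⊕0⊕0⊕0⊕0⊕0⊕1⊕0⊕1⊕1⊕1⊕1⊕0⊕1 = 1
Syndrome s16…s1 = 10111 → error at position 23.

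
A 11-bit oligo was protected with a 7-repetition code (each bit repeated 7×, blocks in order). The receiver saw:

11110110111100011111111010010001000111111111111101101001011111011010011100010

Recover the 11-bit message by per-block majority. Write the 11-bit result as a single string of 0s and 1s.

Block 1 (1111011): 6 ones → 1
Block 2 (0111100): 4 ones → 1
Block 3 (0111111): 6 ones → 1
Block 4 (1101001): 4 ones → 1
Block 5 (0001000): 1 one → 0
Block 6 (1111111): 7 ones → 1
Block 7 (1111110): 6 ones → 1
Block 8 (1101001): 4 ones → 1
Block 9 (0111110): 5 ones → 1
Block 10 (1101001): 4 ones → 1
Block 11 (1100010): 3 ones → 0

11110111110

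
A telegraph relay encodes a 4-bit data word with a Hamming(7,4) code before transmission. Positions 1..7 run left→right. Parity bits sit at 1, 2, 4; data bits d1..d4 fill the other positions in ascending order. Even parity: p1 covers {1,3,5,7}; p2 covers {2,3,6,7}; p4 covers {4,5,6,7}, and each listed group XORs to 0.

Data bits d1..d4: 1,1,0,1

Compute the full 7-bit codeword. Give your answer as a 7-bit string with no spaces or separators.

Place data at non-parity positions: p1 p2 1 p4 1 0 1
p1 (pos 1,3,5,7): XOR of data positions = 1⊕1⊕1 = 1
p2 (pos 2,3,6,7): XOR of data positions = 1⊕0⊕1 = 0
p4 (pos 4,5,6,7): XOR of data positions = 1⊕0⊕1 = 0
Codeword: 1010101

1010101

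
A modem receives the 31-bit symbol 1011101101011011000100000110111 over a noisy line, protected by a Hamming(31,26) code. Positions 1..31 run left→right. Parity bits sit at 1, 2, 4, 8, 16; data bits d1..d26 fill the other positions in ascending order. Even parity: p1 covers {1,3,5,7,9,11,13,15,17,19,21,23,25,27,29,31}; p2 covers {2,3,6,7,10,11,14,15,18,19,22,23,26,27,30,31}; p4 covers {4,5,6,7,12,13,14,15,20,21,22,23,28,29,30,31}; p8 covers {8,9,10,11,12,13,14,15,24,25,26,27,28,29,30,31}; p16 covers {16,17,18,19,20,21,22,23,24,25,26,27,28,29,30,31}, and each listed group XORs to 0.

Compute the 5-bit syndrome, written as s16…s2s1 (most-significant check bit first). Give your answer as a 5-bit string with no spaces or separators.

10001

s1 (pos 1,3,5,7,9,11,13,15,17,19,21,23,25,27,29,31): 1⊕1⊕1⊕1⊕0⊕0⊕1⊕1⊕0⊕0⊕0⊕0⊕0⊕1⊕1⊕1 = 1
s2 (pos 2,3,6,7,10,11,14,15,18,19,22,23,26,27,30,31): 0⊕1⊕0⊕1⊕1⊕0⊕0⊕1⊕0⊕0⊕0⊕0⊕1⊕1⊕1⊕1 = 0
s4 (pos 4,5,6,7,12,13,14,15,20,21,22,23,28,29,30,31): 1⊕1⊕0⊕1⊕1⊕1⊕0⊕1⊕1⊕0⊕0⊕0⊕0⊕1⊕1⊕1 = 0
s8 (pos 8,9,10,11,12,13,14,15,24,25,26,27,28,29,30,31): 1⊕0⊕1⊕0⊕1⊕1⊕0⊕1⊕0⊕0⊕1⊕1⊕0⊕1⊕1⊕1 = 0
s16 (pos 16,17,18,19,20,21,22,23,24,25,26,27,28,29,30,31): 1⊕0⊕0⊕0⊕1⊕0⊕0⊕0⊕0⊕0⊕1⊕1⊕0⊕1⊕1⊕1 = 1
Syndrome s16…s1 = 10001 → error at position 17.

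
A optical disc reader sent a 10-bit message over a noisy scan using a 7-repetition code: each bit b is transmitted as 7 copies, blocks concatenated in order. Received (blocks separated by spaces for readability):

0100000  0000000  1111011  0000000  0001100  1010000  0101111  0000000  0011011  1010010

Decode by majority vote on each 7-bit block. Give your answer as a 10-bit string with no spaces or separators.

Block 1 (0100000): 1 one → 0
Block 2 (0000000): 0 ones → 0
Block 3 (1111011): 6 ones → 1
Block 4 (0000000): 0 ones → 0
Block 5 (0001100): 2 ones → 0
Block 6 (1010000): 2 ones → 0
Block 7 (0101111): 5 ones → 1
Block 8 (0000000): 0 ones → 0
Block 9 (0011011): 4 ones → 1
Block 10 (1010010): 3 ones → 0

0010001010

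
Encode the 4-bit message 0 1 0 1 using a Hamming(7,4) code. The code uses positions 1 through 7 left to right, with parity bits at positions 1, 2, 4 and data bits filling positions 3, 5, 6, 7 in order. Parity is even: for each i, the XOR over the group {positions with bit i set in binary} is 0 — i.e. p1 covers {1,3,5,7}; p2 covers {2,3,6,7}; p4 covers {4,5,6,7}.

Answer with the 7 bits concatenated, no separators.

Place data at non-parity positions: p1 p2 0 p4 1 0 1
p1 (pos 1,3,5,7): XOR of data positions = 0⊕1⊕1 = 0
p2 (pos 2,3,6,7): XOR of data positions = 0⊕0⊕1 = 1
p4 (pos 4,5,6,7): XOR of data positions = 1⊕0⊕1 = 0
Codeword: 0100101

0100101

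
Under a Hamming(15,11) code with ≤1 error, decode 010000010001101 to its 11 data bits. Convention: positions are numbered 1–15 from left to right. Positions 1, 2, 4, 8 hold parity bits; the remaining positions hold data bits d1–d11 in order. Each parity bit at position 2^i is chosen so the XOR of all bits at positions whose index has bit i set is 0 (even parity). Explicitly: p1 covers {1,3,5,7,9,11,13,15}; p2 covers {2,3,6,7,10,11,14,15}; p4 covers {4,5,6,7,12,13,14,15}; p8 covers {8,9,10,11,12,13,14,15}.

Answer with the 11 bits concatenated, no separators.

00000001101

s1 (pos 1,3,5,7,9,11,13,15): 0⊕0⊕0⊕0⊕0⊕0⊕1⊕1 = 0
s2 (pos 2,3,6,7,10,11,14,15): 1⊕0⊕0⊕0⊕0⊕0⊕0⊕1 = 0
s4 (pos 4,5,6,7,12,13,14,15): 0⊕0⊕0⊕0⊕1⊕1⊕0⊕1 = 1
s8 (pos 8,9,10,11,12,13,14,15): 1⊕0⊕0⊕0⊕1⊕1⊕0⊕1 = 0
Syndrome s8…s1 = 0100 → error at position 4.
Flip position 4: 010000010001101 → 010100010001101
Read data bits from positions 3,5,6,7,9,10,11,12,13,14,15: 00000001101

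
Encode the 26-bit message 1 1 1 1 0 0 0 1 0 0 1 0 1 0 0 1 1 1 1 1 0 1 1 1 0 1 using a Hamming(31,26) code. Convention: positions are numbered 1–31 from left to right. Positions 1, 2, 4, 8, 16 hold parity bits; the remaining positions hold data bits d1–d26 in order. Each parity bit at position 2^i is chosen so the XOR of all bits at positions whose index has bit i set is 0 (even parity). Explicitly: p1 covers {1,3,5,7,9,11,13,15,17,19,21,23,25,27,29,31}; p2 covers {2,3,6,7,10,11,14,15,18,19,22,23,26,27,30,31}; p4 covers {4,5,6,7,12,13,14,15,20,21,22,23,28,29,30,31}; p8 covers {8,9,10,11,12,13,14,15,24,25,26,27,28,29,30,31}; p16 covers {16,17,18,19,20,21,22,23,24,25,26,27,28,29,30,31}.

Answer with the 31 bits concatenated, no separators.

Place data at non-parity positions: p1 p2 1 p4 1 1 1 p8 0 0 0 1 0 0 1 p16 0 1 0 0 1 1 1 1 1 0 1 1 1 0 1
p1 (pos 1,3,5,7,9,11,13,15,17,19,21,23,25,27,29,31): XOR of data positions = 1⊕1⊕1⊕0⊕0⊕0⊕1⊕0⊕0⊕1⊕1⊕1⊕1⊕1⊕1 = 0
p2 (pos 2,3,6,7,10,11,14,15,18,19,22,23,26,27,30,31): XOR of data positions = 1⊕1⊕1⊕0⊕0⊕0⊕1⊕1⊕0⊕1⊕1⊕0⊕1⊕0⊕1 = 1
p4 (pos 4,5,6,7,12,13,14,15,20,21,22,23,28,29,30,31): XOR of data positions = 1⊕1⊕1⊕1⊕0⊕0⊕1⊕0⊕1⊕1⊕1⊕1⊕1⊕0⊕1 = 1
p8 (pos 8,9,10,11,12,13,14,15,24,25,26,27,28,29,30,31): XOR of data positions = 0⊕0⊕0⊕1⊕0⊕0⊕1⊕1⊕1⊕0⊕1⊕1⊕1⊕0⊕1 = 0
p16 (pos 16,17,18,19,20,21,22,23,24,25,26,27,28,29,30,31): XOR of data positions = 0⊕1⊕0⊕0⊕1⊕1⊕1⊕1⊕1⊕0⊕1⊕1⊕1⊕0⊕1 = 0
Codeword: 0111111000010010010011111011101

0111111000010010010011111011101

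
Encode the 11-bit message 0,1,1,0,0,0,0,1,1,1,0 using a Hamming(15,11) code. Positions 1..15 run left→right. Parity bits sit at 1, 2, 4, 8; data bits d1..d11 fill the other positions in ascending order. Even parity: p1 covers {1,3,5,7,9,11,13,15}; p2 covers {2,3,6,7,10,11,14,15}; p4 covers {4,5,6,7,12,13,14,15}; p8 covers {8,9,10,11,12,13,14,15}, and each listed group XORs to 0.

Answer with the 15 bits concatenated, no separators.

000111010001110

Place data at non-parity positions: p1 p2 0 p4 1 1 0 p8 0 0 0 1 1 1 0
p1 (pos 1,3,5,7,9,11,13,15): XOR of data positions = 0⊕1⊕0⊕0⊕0⊕1⊕0 = 0
p2 (pos 2,3,6,7,10,11,14,15): XOR of data positions = 0⊕1⊕0⊕0⊕0⊕1⊕0 = 0
p4 (pos 4,5,6,7,12,13,14,15): XOR of data positions = 1⊕1⊕0⊕1⊕1⊕1⊕0 = 1
p8 (pos 8,9,10,11,12,13,14,15): XOR of data positions = 0⊕0⊕0⊕1⊕1⊕1⊕0 = 1
Codeword: 000111010001110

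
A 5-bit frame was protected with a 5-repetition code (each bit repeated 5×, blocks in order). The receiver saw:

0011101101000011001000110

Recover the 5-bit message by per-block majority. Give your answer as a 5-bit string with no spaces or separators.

Block 1 (00111): 3 ones → 1
Block 2 (01101): 3 ones → 1
Block 3 (00001): 1 one → 0
Block 4 (10010): 2 ones → 0
Block 5 (00110): 2 ones → 0

11000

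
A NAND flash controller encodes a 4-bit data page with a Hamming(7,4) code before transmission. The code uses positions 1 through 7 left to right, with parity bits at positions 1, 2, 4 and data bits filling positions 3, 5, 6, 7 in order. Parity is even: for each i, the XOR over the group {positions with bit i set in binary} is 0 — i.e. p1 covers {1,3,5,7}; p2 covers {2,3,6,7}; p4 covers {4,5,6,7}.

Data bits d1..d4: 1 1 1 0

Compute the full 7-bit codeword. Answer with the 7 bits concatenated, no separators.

0010110

Place data at non-parity positions: p1 p2 1 p4 1 1 0
p1 (pos 1,3,5,7): XOR of data positions = 1⊕1⊕0 = 0
p2 (pos 2,3,6,7): XOR of data positions = 1⊕1⊕0 = 0
p4 (pos 4,5,6,7): XOR of data positions = 1⊕1⊕0 = 0
Codeword: 0010110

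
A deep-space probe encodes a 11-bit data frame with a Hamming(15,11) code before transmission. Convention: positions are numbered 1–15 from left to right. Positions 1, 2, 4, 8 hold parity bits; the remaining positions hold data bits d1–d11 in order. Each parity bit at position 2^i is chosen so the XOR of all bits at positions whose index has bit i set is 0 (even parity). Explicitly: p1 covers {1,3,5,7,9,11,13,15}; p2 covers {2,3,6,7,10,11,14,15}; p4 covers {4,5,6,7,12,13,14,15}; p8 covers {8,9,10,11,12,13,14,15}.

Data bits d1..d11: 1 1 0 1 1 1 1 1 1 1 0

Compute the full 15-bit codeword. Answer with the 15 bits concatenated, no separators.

011110101111110

Place data at non-parity positions: p1 p2 1 p4 1 0 1 p8 1 1 1 1 1 1 0
p1 (pos 1,3,5,7,9,11,13,15): XOR of data positions = 1⊕1⊕1⊕1⊕1⊕1⊕0 = 0
p2 (pos 2,3,6,7,10,11,14,15): XOR of data positions = 1⊕0⊕1⊕1⊕1⊕1⊕0 = 1
p4 (pos 4,5,6,7,12,13,14,15): XOR of data positions = 1⊕0⊕1⊕1⊕1⊕1⊕0 = 1
p8 (pos 8,9,10,11,12,13,14,15): XOR of data positions = 1⊕1⊕1⊕1⊕1⊕1⊕0 = 0
Codeword: 011110101111110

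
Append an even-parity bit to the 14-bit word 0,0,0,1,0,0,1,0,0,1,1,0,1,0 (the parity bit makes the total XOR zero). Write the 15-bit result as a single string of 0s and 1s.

XOR of the 14 data bits: 0⊕0⊕0⊕1⊕0⊕0⊕1⊕0⊕0⊕1⊕1⊕0⊕1⊕0 = 1
Parity bit = 1 (so all 15 bits XOR to 0).

000100100110101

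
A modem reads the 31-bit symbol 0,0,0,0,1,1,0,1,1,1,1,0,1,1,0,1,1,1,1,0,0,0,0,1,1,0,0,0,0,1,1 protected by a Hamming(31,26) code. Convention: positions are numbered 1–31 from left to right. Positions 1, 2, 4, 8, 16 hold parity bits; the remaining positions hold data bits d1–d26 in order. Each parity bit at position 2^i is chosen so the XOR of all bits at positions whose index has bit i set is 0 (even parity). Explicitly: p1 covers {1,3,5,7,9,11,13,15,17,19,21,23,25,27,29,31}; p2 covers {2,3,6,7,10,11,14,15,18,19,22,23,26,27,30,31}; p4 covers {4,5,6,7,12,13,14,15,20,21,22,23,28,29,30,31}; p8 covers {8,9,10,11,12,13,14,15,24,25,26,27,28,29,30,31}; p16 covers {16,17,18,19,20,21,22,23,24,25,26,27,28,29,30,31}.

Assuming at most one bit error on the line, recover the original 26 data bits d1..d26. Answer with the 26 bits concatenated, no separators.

01101110110111000011000011

s1 (pos 1,3,5,7,9,11,13,15,17,19,21,23,25,27,29,31): 0⊕0⊕1⊕0⊕1⊕1⊕1⊕0⊕1⊕1⊕0⊕0⊕1⊕0⊕0⊕1 = 0
s2 (pos 2,3,6,7,10,11,14,15,18,19,22,23,26,27,30,31): 0⊕0⊕1⊕0⊕1⊕1⊕1⊕0⊕1⊕1⊕0⊕0⊕0⊕0⊕1⊕1 = 0
s4 (pos 4,5,6,7,12,13,14,15,20,21,22,23,28,29,30,31): 0⊕1⊕1⊕0⊕0⊕1⊕1⊕0⊕0⊕0⊕0⊕0⊕0⊕0⊕1⊕1 = 0
s8 (pos 8,9,10,11,12,13,14,15,24,25,26,27,28,29,30,31): 1⊕1⊕1⊕1⊕0⊕1⊕1⊕0⊕1⊕1⊕0⊕0⊕0⊕0⊕1⊕1 = 0
s16 (pos 16,17,18,19,20,21,22,23,24,25,26,27,28,29,30,31): 1⊕1⊕1⊕1⊕0⊕0⊕0⊕0⊕1⊕1⊕0⊕0⊕0⊕0⊕1⊕1 = 0
Syndrome s16…s1 = 00000 → no error.
Read data bits from positions 3,5,6,7,9,10,11,12,13,14,15,17,18,19,20,21,22,23,24,25,26,27,28,29,30,31: 01101110110111000011000011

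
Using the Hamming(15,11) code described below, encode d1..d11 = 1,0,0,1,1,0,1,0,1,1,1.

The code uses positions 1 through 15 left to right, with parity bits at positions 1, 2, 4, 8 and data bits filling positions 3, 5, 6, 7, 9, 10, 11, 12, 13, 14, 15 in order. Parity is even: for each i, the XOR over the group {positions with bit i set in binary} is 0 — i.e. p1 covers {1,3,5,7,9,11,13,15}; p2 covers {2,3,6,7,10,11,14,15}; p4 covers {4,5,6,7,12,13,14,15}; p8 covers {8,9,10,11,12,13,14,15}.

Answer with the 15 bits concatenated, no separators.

011000111010111

Place data at non-parity positions: p1 p2 1 p4 0 0 1 p8 1 0 1 0 1 1 1
p1 (pos 1,3,5,7,9,11,13,15): XOR of data positions = 1⊕0⊕1⊕1⊕1⊕1⊕1 = 0
p2 (pos 2,3,6,7,10,11,14,15): XOR of data positions = 1⊕0⊕1⊕0⊕1⊕1⊕1 = 1
p4 (pos 4,5,6,7,12,13,14,15): XOR of data positions = 0⊕0⊕1⊕0⊕1⊕1⊕1 = 0
p8 (pos 8,9,10,11,12,13,14,15): XOR of data positions = 1⊕0⊕1⊕0⊕1⊕1⊕1 = 1
Codeword: 011000111010111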